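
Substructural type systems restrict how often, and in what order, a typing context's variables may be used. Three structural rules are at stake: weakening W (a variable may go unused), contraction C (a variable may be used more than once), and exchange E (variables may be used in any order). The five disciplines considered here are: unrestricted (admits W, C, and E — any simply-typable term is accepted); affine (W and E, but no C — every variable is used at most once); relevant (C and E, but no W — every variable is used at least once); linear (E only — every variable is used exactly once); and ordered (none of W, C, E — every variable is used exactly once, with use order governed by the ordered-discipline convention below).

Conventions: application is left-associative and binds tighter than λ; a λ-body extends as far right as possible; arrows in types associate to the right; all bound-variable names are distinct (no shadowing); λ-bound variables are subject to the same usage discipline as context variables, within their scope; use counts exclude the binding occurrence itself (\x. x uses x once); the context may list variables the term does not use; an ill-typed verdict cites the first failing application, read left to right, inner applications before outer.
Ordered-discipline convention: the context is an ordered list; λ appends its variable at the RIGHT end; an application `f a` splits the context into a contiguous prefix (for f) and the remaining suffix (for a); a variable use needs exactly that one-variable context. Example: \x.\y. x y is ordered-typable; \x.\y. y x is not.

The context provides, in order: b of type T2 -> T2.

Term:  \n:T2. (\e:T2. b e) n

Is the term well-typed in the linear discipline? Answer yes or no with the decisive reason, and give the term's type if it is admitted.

yes — exactly-once usage across b, n, e; term : T2 -> T2
use counts: b=1, n (bound)=1, e (bound)=1
left-to-right use order: b, e, n
typing: well-typed at T2 -> T2
all disciplines: ordered ✓, linear ✓, affine ✓, relevant ✓, unrestricted ✓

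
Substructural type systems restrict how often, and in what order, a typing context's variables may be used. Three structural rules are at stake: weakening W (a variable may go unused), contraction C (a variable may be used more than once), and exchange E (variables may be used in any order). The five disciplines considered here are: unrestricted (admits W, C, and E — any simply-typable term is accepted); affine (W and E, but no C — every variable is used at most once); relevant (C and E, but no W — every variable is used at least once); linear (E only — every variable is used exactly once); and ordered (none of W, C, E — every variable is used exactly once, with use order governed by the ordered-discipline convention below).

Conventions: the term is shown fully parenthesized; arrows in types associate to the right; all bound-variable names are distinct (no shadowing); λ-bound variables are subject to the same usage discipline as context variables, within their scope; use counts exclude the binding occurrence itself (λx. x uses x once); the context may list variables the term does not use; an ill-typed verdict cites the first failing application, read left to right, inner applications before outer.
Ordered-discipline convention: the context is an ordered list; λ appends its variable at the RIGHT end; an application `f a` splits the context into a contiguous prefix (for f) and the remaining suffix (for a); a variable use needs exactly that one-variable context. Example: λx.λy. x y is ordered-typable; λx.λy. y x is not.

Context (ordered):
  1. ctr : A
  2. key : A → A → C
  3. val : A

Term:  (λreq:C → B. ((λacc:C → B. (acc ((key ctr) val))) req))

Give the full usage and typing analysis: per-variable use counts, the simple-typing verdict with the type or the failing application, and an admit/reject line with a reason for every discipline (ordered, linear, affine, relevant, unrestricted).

variable uses: ctr=1, key=1, val=1, req (λ-bound)=1, acc (λ-bound)=1
order of uses: acc, key, ctr, val, req
typing: the term checks, with type (C → B) → B
ordered: ✗ — no ordered split (uses run acc, key, ctr, val, req)
linear: ✓ — exactly-once usage across ctr, key, val, req, acc
affine: ✓ — no duplicate uses among ctr, key, val, req, acc
relevant: ✓ — ctr, key, val, req, acc: all used, weakening unneeded
unrestricted: ✓ — typability at (C → B) → B is all that's needed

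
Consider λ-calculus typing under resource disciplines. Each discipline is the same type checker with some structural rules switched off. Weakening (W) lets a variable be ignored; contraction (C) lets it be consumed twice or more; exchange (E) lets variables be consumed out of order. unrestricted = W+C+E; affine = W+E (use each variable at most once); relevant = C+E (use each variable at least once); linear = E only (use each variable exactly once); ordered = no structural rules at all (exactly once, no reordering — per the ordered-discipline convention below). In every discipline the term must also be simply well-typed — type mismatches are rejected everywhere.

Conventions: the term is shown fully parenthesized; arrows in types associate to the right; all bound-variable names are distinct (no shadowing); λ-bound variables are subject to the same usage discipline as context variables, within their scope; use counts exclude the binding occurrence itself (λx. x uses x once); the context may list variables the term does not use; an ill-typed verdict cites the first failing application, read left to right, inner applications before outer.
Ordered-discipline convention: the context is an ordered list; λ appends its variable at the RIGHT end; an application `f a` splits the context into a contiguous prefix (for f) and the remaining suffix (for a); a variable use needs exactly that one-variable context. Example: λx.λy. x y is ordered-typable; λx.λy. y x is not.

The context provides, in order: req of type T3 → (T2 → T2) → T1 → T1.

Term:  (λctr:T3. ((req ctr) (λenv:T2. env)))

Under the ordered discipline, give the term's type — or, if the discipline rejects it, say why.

term : T3 → T1 → T1
usage: req: 1; ctr (bound): 1; env (bound): 1
left-to-right use order: req, ctr, env
typing: the term checks, with type T3 → T1 → T1
per-discipline verdicts: ordered ✓, linear ✓, affine ✓, relevant ✓, unrestricted ✓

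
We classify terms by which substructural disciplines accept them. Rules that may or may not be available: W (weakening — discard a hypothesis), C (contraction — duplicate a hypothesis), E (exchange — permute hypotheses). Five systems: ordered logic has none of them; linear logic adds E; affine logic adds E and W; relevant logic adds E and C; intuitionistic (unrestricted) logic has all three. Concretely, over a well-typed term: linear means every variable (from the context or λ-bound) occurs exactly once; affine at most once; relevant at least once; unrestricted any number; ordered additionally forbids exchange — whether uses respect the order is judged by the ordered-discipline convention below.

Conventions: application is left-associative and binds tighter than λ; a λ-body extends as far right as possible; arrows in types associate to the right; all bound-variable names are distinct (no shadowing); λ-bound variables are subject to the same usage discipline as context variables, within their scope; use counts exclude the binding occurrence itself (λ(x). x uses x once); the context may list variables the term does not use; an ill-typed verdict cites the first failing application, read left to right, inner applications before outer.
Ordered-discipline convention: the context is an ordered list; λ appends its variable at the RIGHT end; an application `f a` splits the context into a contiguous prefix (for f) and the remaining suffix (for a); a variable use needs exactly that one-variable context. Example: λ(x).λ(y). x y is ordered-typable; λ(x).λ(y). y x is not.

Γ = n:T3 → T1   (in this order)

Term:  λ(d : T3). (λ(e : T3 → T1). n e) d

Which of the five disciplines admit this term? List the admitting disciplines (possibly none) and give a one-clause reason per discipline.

admitting disciplines: none
use counts: n=1; d (bound)=1; e (bound)=1
uses in reading order: n, e, d
typing: ill-typed: a function awaiting T3 gets T3 → T1
ordered: ✗ — the type mismatch rejects it
linear: ✗ — not simply typable
affine: ✗ — fails simple typing
relevant: ✗ — a type mismatch blocks all five
unrestricted: ✗ — the type mismatch rejects it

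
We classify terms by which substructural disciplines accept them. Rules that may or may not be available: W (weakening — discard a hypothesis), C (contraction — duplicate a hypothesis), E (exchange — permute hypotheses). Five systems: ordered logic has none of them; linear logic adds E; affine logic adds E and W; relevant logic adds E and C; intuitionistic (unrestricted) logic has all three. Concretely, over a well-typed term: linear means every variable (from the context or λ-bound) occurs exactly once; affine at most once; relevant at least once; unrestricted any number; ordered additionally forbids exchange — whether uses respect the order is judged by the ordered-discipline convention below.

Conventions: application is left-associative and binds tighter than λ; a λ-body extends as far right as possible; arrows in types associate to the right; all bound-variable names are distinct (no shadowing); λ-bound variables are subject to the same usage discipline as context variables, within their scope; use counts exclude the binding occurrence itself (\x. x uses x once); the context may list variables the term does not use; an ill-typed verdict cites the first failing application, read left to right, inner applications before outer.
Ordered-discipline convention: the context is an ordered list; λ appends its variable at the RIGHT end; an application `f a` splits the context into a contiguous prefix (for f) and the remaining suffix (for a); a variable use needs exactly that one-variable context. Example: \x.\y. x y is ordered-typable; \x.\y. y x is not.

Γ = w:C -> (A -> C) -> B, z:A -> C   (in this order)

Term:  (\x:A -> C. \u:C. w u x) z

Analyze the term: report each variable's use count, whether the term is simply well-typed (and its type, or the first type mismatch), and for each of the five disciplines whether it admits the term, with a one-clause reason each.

variable uses: w: 1; z: 1; x [bound]: 1; u [bound]: 1
uses in reading order: w, u, x, z
typing: well-typed — term : C -> B
ordered: ✗ — no contiguous prefix/suffix split fits w, u, x, z
linear: ✓ — w, z, x, u: one use apiece
affine: ✓ — no duplicate uses among w, z, x, u
relevant: ✓ — every one of w, z, x, u appears
unrestricted: ✓ — type-checks (C -> B) and nothing is barred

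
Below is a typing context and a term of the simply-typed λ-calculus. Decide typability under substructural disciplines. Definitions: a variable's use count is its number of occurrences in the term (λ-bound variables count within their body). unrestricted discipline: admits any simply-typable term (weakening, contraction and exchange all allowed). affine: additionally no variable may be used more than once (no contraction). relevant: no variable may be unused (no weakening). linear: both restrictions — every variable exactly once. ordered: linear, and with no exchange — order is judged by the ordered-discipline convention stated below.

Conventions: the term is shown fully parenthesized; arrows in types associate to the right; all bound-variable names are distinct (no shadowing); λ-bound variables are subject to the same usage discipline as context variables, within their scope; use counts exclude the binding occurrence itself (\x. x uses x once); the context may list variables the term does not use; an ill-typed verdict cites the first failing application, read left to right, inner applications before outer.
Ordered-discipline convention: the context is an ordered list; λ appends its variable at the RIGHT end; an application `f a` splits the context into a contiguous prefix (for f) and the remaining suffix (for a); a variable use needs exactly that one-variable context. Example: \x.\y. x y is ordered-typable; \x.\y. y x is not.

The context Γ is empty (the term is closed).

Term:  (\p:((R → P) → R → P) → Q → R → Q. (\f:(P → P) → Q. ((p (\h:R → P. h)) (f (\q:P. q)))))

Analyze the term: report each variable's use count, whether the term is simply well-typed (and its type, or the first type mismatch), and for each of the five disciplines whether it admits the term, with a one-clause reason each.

use counts: p (bound): 1, f (bound): 1, h (bound): 1, q (bound): 1
order of uses: p, h, f, q
typing: ✓ — (((R → P) → R → P) → Q → R → Q) → ((P → P) → Q) → R → Q
ordered: ✓, one use each (p, f, h, q); ordered split holds
linear: ✓, single use per variable (p, f, h, q)
affine: ✓, at most one use each (p, f, h, q)
relevant: ✓, every one of p, f, h, q appears
unrestricted: ✓, well-typed at (((R → P) → R → P) → Q → R → Q) → ((P → P) → Q) → R → Q; no restrictions here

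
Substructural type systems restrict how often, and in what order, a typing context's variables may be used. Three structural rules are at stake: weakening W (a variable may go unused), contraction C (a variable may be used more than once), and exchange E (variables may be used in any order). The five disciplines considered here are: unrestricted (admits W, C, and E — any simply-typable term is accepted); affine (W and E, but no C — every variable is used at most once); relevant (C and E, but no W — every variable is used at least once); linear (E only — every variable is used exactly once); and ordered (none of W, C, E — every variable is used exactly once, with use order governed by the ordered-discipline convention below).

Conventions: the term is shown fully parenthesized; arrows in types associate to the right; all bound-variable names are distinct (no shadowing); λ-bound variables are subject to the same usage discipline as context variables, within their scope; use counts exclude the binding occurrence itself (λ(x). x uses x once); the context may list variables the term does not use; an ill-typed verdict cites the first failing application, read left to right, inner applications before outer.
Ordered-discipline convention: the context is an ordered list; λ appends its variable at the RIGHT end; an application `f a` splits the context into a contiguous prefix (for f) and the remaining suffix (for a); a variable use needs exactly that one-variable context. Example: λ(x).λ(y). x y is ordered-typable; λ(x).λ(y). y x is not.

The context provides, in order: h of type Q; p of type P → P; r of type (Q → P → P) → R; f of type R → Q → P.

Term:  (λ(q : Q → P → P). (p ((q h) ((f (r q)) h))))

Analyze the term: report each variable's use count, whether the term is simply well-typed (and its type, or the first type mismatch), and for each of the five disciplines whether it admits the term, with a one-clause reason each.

usage: h ×2, p ×1, r ×1, f ×1, q (λ-bound) ×2
left-to-right use order: p, q, h, f, r, q, h
typing: the term checks, with type (Q → P → P) → P
ordered: ✗ — uses contraction: h ×2, q ×2
linear: ✗ — uses contraction: h ×2, q ×2
affine: ✗ — uses contraction: h ×2, q ×2
relevant: ✓ — h, p, r, f, q: all used, weakening unneeded
unrestricted: ✓ — type-checks ((Q → P → P) → P) and nothing is barred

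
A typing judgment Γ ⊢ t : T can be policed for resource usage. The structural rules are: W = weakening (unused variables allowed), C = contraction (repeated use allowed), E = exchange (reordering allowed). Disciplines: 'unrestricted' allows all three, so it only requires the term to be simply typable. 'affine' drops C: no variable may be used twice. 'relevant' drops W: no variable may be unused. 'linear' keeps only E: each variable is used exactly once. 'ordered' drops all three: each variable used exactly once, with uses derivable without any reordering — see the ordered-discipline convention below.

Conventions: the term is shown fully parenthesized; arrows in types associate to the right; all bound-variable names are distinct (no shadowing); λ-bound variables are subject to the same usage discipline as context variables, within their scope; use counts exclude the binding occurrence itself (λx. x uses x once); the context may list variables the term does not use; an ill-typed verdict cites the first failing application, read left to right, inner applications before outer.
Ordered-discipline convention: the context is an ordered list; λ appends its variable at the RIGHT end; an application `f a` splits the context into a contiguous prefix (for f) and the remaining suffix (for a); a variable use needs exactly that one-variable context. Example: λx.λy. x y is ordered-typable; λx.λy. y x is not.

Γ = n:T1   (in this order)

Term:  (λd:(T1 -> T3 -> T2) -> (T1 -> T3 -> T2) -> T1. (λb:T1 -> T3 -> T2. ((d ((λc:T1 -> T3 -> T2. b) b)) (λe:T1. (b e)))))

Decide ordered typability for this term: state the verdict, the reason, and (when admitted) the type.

no — uses contraction: b ×3; n, c never used (weakening)
use counts: n: 0; d (bound): 1; b (bound): 3; c (bound): 0; e (bound): 1
order of uses: d, b, b, b, e
typing: well-typed at ((T1 -> T3 -> T2) -> (T1 -> T3 -> T2) -> T1) -> (T1 -> T3 -> T2) -> T1
per-discipline verdicts: ordered ✗ · linear ✗ · affine ✗ · relevant ✗ · unrestricted ✓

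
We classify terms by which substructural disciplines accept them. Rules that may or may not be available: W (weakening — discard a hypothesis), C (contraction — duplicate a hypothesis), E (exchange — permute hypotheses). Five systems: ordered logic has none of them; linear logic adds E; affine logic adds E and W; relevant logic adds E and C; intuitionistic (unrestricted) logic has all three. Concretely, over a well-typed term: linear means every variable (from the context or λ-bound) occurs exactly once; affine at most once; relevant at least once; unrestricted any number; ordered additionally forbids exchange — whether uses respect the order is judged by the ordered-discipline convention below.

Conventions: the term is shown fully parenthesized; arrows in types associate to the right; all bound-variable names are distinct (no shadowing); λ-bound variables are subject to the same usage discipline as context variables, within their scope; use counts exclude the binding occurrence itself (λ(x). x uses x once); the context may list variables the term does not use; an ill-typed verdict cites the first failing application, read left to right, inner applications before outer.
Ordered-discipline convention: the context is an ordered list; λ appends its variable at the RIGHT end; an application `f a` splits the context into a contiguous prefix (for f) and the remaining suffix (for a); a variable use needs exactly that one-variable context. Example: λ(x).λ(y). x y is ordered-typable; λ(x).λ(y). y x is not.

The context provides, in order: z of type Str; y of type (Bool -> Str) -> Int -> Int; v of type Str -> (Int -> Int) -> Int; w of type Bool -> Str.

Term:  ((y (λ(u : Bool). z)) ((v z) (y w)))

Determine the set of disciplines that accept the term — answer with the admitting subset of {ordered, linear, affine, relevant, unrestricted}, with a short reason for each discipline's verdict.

accepted by: unrestricted
use counts: z=2, y=2, v=1, w=1, u [bound]=0
left-to-right use order: y, z, v, z, y, w
typing: the term checks, with type Int
ordered: ✗ — needs contraction — z ×2, y ×2; needs weakening: u unused
linear: ✗ — needs contraction — z ×2, y ×2; needs weakening: u unused
affine: ✗ — needs contraction — z ×2, y ×2
relevant: ✗ — needs weakening: u unused
unrestricted: ✓ — well-typed at Int; no restrictions here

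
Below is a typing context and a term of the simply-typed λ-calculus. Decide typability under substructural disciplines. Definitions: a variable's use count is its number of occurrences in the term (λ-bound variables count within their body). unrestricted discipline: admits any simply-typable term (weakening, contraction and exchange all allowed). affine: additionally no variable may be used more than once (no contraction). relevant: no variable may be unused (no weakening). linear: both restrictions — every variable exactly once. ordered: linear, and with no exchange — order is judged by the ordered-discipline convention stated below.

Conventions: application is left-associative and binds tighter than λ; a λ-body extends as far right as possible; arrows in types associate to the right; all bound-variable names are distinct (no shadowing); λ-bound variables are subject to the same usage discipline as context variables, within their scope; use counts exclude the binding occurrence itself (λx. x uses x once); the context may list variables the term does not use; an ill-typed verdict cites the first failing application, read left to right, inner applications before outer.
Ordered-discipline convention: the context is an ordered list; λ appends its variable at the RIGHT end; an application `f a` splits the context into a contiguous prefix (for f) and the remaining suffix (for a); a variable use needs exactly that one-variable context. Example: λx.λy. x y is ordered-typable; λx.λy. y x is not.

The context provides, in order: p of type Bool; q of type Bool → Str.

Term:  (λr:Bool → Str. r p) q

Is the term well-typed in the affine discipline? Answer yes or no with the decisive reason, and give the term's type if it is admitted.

yes — p, q, r: no repeats, contraction unneeded; term : Str
use counts: p ×1; q ×1; r [bound] ×1
use order (left to right): r, p, q
typing: the term checks, with type Str
across the five disciplines: ordered ✗ · linear ✓ · affine ✓ · relevant ✓ · unrestricted ✓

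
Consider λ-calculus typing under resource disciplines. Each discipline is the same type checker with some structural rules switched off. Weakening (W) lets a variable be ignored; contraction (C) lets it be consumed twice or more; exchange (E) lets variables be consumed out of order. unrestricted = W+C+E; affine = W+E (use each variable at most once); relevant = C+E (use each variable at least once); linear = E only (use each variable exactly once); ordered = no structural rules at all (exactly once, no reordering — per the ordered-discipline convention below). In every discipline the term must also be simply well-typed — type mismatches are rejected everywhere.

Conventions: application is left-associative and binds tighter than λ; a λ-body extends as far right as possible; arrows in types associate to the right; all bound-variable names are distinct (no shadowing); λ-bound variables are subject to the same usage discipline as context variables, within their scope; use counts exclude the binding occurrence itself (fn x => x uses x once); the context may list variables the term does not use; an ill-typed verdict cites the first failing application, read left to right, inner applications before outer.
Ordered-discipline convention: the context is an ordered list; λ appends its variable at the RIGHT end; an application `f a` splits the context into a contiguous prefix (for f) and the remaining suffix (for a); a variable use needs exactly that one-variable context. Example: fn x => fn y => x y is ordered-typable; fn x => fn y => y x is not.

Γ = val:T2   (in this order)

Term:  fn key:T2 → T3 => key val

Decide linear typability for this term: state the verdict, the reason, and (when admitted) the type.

yes — val, key: one use apiece; term : (T2 → T3) → T3
use counts: val ×1; key (bound) ×1
order of uses: key, val
typing: well-typed — term : (T2 → T3) → T3
summary: ordered ✗; linear ✓; affine ✓; relevant ✓; unrestricted ✓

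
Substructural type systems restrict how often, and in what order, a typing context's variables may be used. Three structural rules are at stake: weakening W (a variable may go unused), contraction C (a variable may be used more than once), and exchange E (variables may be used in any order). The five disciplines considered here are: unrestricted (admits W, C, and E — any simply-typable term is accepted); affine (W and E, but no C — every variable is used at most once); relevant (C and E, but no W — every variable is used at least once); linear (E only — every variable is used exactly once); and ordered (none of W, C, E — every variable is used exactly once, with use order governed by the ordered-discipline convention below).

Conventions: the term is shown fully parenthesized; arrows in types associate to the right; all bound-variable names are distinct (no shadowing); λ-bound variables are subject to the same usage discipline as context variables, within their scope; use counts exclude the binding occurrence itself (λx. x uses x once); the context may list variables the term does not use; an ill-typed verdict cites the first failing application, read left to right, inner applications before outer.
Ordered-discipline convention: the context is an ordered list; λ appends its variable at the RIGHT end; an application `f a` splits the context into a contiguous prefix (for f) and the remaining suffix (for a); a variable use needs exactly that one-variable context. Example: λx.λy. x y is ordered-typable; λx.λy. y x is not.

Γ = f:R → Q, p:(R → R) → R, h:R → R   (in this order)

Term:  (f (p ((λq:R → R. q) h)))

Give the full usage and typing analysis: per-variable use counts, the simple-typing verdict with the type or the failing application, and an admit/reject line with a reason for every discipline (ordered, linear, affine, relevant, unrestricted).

use counts: f ×1, p ×1, h ×1, q [bound] ×1
left-to-right use order: f, p, q, h
typing: ✓ — Q
ordered ✓ (single-use (f, p, h, q), ordered derivation ok)
linear ✓ (exactly-once usage across f, p, h, q)
affine ✓ (at most one use each (f, p, h, q))
relevant ✓ (none of f, p, h, q goes unused)
unrestricted ✓ (typability at Q is all that's needed)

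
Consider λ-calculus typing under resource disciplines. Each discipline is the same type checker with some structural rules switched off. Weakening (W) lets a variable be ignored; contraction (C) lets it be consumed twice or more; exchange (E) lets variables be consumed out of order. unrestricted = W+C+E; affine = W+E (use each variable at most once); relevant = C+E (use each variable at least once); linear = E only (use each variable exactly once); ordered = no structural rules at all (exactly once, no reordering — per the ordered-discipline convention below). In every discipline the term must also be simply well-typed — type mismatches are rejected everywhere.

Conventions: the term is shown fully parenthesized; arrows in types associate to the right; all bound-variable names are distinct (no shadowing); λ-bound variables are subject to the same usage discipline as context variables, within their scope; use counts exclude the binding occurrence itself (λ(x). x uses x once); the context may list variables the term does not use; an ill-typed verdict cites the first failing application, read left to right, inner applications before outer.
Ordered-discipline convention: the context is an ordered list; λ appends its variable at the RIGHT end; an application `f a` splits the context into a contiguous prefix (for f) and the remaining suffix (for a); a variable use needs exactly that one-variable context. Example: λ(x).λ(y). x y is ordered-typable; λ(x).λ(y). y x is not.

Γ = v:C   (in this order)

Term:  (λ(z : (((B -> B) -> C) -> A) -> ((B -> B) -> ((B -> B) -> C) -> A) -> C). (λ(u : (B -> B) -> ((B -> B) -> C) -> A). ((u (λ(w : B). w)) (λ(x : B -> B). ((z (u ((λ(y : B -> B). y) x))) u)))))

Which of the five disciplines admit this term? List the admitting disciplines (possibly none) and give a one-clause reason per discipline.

admitting disciplines: unrestricted
variable uses: v=0, z (bound)=1, u (bound)=3, w (bound)=1, x (bound)=1, y (bound)=1
left-to-right use order: u, w, z, u, y, x, u
typing: the term checks, with type ((((B -> B) -> C) -> A) -> ((B -> B) -> ((B -> B) -> C) -> A) -> C) -> ((B -> B) -> ((B -> B) -> C) -> A) -> A
ordered: ✗ — u ×3 used more than once (contraction); v never used (weakening)
linear: ✗ — u ×3 used more than once (contraction); v never used (weakening)
affine: ✗ — u ×3 used more than once (contraction)
relevant: ✗ — v never used (weakening)
unrestricted: ✓ — simply typable at ((((B -> B) -> C) -> A) -> ((B -> B) -> ((B -> B) -> C) -> A) -> C) -> ((B -> B) -> ((B -> B) -> C) -> A) -> A; W, C, E all held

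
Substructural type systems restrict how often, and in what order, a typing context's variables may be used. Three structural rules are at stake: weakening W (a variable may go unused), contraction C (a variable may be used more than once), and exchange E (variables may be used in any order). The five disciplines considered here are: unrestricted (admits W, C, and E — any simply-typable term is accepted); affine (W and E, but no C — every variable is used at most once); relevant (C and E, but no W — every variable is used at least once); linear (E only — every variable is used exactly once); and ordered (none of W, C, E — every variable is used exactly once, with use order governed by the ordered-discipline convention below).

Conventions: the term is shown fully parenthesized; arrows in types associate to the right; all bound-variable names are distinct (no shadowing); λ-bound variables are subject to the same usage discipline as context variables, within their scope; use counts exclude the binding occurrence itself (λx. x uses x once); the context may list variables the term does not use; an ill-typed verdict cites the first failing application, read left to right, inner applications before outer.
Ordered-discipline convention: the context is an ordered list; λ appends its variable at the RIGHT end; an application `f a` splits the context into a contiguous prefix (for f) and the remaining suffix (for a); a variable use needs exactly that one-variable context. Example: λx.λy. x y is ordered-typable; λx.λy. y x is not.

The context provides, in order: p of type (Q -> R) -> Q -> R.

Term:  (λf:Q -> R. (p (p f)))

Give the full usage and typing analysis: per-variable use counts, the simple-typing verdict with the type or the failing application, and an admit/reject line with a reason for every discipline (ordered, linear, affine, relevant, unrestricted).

use counts: p ×2, f [bound] ×1
left-to-right use order: p, p, f
typing: the term checks, with type (Q -> R) -> Q -> R
ordered: ✗ — needs contraction — p ×2
linear: ✗ — needs contraction — p ×2
affine: ✗ — needs contraction — p ×2
relevant: ✓ — p, f: all used, weakening unneeded
unrestricted: ✓ — typability at (Q -> R) -> Q -> R is all that's needed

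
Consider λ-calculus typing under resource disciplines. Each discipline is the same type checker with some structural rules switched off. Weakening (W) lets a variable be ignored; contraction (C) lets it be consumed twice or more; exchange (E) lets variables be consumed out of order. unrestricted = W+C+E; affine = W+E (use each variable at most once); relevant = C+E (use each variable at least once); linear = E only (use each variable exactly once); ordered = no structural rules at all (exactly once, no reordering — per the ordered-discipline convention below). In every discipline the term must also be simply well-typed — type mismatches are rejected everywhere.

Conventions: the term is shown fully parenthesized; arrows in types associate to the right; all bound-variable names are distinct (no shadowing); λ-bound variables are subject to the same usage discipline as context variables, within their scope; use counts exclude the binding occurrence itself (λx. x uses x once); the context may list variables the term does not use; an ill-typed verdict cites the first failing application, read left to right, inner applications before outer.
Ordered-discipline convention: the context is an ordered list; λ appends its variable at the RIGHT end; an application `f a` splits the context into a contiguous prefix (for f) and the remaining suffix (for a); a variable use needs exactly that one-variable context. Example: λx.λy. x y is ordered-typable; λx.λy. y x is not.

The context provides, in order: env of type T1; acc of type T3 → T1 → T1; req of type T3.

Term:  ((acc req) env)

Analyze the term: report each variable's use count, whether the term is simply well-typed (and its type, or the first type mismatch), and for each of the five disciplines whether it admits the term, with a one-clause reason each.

usage: env ×1; acc ×1; req ×1
uses in reading order: acc, req, env
typing: ✓ — T1
ordered: ✗ — no contiguous prefix/suffix split fits acc, req, env
linear: ✓ — exactly-once usage across env, acc, req
affine: ✓ — no duplicate uses among env, acc, req
relevant: ✓ — none of env, acc, req goes unused
unrestricted: ✓ — simply typable at T1; W, C, E all held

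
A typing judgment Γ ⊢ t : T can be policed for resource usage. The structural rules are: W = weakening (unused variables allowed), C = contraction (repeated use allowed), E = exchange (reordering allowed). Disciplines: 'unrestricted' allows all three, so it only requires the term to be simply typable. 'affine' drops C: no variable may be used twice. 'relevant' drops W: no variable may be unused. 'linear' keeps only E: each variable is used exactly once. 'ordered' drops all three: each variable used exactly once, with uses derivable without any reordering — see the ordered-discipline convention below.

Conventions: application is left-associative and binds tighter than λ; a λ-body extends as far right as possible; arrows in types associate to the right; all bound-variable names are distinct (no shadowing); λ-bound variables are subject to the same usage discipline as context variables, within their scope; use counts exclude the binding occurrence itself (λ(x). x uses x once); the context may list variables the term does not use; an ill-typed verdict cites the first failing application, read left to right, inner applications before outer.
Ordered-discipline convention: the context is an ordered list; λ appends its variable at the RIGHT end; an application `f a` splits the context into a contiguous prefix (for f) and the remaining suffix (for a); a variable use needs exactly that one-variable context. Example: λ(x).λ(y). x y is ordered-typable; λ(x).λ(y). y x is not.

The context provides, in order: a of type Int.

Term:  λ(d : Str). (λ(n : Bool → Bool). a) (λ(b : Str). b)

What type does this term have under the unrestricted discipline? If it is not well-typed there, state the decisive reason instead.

not well-typed under unrestricted — the type mismatch rejects it
use counts: a: 1, d (λ-bound): 0, n (λ-bound): 0, b (λ-bound): 1
use order (left to right): a, b
typing: ill-typed: an argument Str → Str mismatches the expected Bool → Bool
all disciplines: ordered ✗; linear ✗; affine ✗; relevant ✗; unrestricted ✗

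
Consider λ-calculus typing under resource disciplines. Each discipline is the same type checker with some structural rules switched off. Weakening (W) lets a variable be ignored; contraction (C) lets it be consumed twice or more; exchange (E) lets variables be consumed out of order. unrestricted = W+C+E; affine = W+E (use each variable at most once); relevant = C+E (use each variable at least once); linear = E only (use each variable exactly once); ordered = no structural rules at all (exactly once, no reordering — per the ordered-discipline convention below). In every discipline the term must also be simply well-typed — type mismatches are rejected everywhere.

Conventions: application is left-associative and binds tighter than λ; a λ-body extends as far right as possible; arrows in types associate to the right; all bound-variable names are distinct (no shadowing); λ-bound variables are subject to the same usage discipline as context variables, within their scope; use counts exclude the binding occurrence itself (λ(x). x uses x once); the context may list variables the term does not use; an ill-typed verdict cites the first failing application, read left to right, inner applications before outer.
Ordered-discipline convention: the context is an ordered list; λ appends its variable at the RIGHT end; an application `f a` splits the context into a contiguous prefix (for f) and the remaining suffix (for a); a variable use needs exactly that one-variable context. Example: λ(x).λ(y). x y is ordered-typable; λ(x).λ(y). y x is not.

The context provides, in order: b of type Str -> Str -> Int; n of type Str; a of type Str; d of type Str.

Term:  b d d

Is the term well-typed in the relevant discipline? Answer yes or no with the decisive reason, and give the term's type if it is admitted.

no — n, a left unused
variable uses: b=1, n=0, a=0, d=2
uses in reading order: b, d, d
typing: ✓ — Int
across the five disciplines: ordered ✗ · linear ✗ · affine ✗ · relevant ✗ · unrestricted ✓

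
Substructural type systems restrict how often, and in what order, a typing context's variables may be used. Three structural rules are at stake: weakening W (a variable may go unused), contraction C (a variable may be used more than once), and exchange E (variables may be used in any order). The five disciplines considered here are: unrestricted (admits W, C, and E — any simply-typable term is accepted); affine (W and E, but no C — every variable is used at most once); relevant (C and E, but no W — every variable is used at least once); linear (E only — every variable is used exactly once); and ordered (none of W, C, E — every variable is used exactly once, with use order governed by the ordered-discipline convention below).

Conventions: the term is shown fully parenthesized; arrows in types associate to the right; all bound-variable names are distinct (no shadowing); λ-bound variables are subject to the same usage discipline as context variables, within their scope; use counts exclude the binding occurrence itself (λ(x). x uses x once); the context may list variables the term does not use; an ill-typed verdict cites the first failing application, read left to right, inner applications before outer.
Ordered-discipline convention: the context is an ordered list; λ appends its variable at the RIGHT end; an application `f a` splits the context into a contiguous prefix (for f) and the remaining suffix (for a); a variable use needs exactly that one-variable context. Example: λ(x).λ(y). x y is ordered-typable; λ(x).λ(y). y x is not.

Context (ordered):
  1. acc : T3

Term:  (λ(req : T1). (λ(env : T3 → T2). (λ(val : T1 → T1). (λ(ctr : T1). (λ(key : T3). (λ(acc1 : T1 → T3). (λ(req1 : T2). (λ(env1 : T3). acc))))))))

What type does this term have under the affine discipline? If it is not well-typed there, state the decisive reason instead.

term : T1 → (T3 → T2) → (T1 → T1) → T1 → T3 → (T1 → T3) → T2 → T3 → T3
usage: acc ×1, req (bound) ×0, env (bound) ×0, val (bound) ×0, ctr (bound) ×0, key (bound) ×0, acc1 (bound) ×0, req1 (bound) ×0, env1 (bound) ×0
left-to-right use order: acc
typing: well-typed at T1 → (T3 → T2) → (T1 → T1) → T1 → T3 → (T1 → T3) → T2 → T3 → T3
summary: ordered ✗ | linear ✗ | affine ✓ | relevant ✗ | unrestricted ✓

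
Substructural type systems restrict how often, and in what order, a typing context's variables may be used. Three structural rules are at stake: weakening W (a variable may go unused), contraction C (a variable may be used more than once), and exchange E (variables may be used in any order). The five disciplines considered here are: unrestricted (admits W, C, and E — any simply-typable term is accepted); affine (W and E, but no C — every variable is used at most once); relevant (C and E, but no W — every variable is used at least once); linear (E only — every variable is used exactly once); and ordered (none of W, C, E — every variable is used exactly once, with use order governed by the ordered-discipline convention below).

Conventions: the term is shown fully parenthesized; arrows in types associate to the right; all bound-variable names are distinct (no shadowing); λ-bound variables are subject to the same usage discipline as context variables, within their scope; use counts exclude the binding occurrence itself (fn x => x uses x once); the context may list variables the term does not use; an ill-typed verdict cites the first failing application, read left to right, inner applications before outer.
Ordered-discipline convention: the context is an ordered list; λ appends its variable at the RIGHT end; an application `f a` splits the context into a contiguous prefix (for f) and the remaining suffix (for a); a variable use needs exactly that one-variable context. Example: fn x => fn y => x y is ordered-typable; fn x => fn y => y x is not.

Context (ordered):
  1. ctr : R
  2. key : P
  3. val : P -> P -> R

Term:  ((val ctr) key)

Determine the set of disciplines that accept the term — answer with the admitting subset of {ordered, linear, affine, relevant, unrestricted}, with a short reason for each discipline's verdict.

admitting disciplines: none
variable uses: ctr: 1; key: 1; val: 1
order of uses: val, ctr, key
typing: ill-typed: a function awaiting P gets R
ordered: ✗ — a type mismatch blocks all five
linear: ✗ — the type mismatch rejects it
affine: ✗ — not simply typable
relevant: ✗ — fails simple typing
unrestricted: ✗ — a type mismatch blocks all five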